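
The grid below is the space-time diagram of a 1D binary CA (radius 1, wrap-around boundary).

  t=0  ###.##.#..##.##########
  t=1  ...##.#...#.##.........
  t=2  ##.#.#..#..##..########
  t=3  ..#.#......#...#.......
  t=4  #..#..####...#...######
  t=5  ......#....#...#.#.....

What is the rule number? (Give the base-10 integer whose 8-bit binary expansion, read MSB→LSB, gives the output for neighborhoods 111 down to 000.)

41

  ### -> .   bit 7 = 0  t=0,i=0
  ##. -> .   bit 6 = 0  t=0,i=2
  #.# -> #   bit 5 = 1  t=0,i=3
  #.. -> .   bit 4 = 0  t=0,i=8
  .## -> #   bit 3 = 1  t=0,i=4
  .#. -> .   bit 2 = 0  t=0,i=7
  ..# -> .   bit 1 = 0  t=0,i=9
  ... -> #   bit 0 = 1  t=1,i=0
  bits 00101001 = 41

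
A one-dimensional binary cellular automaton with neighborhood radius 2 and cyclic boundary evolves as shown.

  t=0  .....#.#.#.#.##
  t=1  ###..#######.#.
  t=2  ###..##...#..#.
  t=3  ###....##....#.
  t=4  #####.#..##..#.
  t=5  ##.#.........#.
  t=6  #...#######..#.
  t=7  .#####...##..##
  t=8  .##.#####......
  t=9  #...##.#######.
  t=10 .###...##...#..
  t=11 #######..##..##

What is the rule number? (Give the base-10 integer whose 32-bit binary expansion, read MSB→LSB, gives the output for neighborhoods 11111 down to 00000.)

1373881769

  #####|.  b31=0 t=1,i=7
  ####.|#  b30=1 t=1,i=10
  ###.#|.  b29=0 t=1,i=11
  ###..|#  b28=1 t=1,i=2
  ##.##|.  b27=0 t=7,i=0
  ##.#.|.  b26=0 t=1,i=12
  ##..#|.  b25=0 t=1,i=3
  ##...|#  b24=1 t=0,i=0
  #.###|#  b23=1 t=1,i=0
  #.##.|#  b22=1 t=0,i=13
  #.#.#|#  b21=1 t=0,i=7
  #.#..|.  b20=0 t=4,i=6
  #..##|.  b19=0 t=1,i=4
  #..#.|.  b18=0 t=2,i=12
  #...#|#  b17=1 t=2,i=8
  #....|#  b16=1 t=0,i=1
  .####|#  b15=1 t=1,i=6
  .###.|#  b14=1 t=1,i=1
  .##.#|.  b13=0 t=5,i=1
  .##..|.  b12=0 t=0,i=14
  .#.##|.  b11=0 t=0,i=12
  .#.#.|#  b10=1 t=0,i=6
  .#..#|.  b9=0 t=2,i=11
  .#...|#  b8=1 t=5,i=4
  ..###|#  b7=1 t=1,i=5
  ..##.|.  b6=0 t=2,i=5
  ..#.#|#  b5=1 t=0,i=5
  ..#..|.  b4=0 t=2,i=10
  ...##|#  b3=1 t=3,i=6
  ...#.|.  b2=0 t=0,i=4
  ....#|.  b1=0 t=0,i=3
  .....|#  b0=1 t=0,i=2
  bits 01010001111000111100010110101001 = 1373881769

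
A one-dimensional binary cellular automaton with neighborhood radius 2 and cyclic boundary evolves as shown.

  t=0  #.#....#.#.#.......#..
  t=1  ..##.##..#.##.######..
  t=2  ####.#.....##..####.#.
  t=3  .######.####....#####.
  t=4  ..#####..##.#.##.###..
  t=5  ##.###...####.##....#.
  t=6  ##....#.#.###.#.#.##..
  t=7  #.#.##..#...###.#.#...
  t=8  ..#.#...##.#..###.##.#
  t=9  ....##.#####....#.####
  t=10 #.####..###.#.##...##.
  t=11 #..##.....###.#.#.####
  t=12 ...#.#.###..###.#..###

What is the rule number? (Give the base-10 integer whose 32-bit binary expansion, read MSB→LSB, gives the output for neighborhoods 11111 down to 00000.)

3849363807

  [31] ##### => #  t=1,i=16
  [30] ####. => #  t=1,i=18
  [29] ###.# => #  t=2,i=3
  [28] ###.. => .  t=1,i=19
  [27] ##.## => .  t=1,i=4
  [26] ##.#. => #  t=2,i=4
  [25] ##..# => .  t=1,i=7
  [24] ##... => #  t=1,i=20
  [23] #.### => .  t=1,i=14
  [22] #.##. => #  t=1,i=5
  [21] #.#.# => #  t=0,i=9
  [20] #.#.. => #  t=0,i=2
  [19] #..## => .  t=2,i=14
  [18] #..#. => .  t=0,i=21
  [17] #...# => .  t=5,i=7
  [16] #.... => .  t=0,i=4
  [15] .#### => #  t=1,i=15
  [14] .###. => .  t=4,i=18
  [13] .##.# => #  t=1,i=3
  [12] .##.. => .  t=1,i=6
  [11] .#.## => .  t=1,i=10
  [10] .#.#. => .  t=0,i=1
  [9] .#..# => .  t=0,i=20
  [8] .#... => #  t=0,i=3
  [7] ..### => .  t=2,i=15
  [6] ..##. => #  t=1,i=2
  [5] ..#.# => .  t=0,i=0
  [4] ..#.. => #  t=0,i=19
  [3] ...## => #  t=1,i=1
  [2] ...#. => #  t=0,i=6
  [1] ....# => #  t=0,i=5
  [0] ..... => #  t=0,i=14
  bits 11100101011100001010000101011111 = 3849363807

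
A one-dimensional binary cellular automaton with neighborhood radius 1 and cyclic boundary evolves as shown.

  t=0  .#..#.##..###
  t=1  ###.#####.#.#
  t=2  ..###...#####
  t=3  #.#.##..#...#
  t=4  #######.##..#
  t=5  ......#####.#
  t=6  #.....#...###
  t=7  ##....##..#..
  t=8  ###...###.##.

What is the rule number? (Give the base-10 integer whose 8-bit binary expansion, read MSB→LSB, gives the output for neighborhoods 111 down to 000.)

124

  [7] ### => .  t=0,i=11
  [6] ##. => #  t=0,i=7
  [5] #.# => #  t=0,i=0
  [4] #.. => #  t=0,i=2
  [3] .## => #  t=0,i=6
  [2] .#. => #  t=0,i=1
  [1] ..# => .  t=0,i=3
  [0] ... => .  t=2,i=6
  bits 01111100 = 124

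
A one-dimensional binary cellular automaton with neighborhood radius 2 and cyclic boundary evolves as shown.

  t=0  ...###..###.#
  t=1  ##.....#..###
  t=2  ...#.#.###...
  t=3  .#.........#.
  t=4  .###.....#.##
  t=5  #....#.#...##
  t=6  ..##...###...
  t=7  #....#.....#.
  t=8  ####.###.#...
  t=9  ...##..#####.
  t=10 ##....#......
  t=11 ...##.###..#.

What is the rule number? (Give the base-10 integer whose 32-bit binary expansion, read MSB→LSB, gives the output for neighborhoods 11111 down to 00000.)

  #####|.  b31=0 t=1,i=12
  ####.|.  b30=0 t=1,i=0
  ###.#|#  b29=1 t=0,i=10
  ###..|.  b28=0 t=0,i=5
  ##.##|#  b27=1 t=4,i=0
  ##.#.|#  b26=1 t=0,i=11
  ##..#|.  b25=0 t=0,i=6
  ##...|.  b24=0 t=1,i=2
  #.###|.  b23=0 t=2,i=7
  #.##.|#  b22=1 t=4,i=11
  #.#.#|.  b21=0 t=2,i=5
  #.#..|#  b20=1 t=0,i=12
  #..##|#  b19=1 t=0,i=7
  #..#.|.  b18=0 t=3,i=0
  #...#|#  b17=1 t=0,i=1
  #....|#  b16=1 t=1,i=3
  .####|.  b15=0 t=1,i=11
  .###.|.  b14=0 t=0,i=4
  .##.#|#  b13=1 t=4,i=12
  .##..|.  b12=0 t=6,i=3
  .#.##|.  b11=0 t=2,i=6
  .#.#.|.  b10=0 t=2,i=4
  .#..#|#  b9=1 t=1,i=8
  .#...|#  b8=1 t=0,i=0
  ..###|.  b7=0 t=0,i=3
  ..##.|.  b6=0 t=6,i=2
  ..#.#|.  b5=0 t=2,i=3
  ..#..|#  b4=1 t=1,i=7
  ...##|.  b3=0 t=0,i=2
  ...#.|.  b2=0 t=1,i=6
  ....#|#  b1=1 t=1,i=5
  .....|.  b0=0 t=1,i=4
  bits 00101100010110110010001100010010 = 744170258

744170258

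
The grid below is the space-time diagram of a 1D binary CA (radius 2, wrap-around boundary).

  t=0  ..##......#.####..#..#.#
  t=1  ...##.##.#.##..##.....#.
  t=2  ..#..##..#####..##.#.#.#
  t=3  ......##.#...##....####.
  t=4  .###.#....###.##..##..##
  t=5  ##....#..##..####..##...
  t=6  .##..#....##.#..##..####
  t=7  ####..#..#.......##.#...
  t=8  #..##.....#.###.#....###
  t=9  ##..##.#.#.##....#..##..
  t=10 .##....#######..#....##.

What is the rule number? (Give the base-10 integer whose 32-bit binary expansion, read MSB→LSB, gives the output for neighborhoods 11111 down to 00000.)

467803533

  #####|.  b31=0 t=2,i=11
  ####.|.  b30=0 t=0,i=14
  ###.#|.  b29=0 t=4,i=3
  ###..|#  b28=1 t=0,i=15
  ##.##|#  b27=1 t=1,i=5
  ##.#.|.  b26=0 t=1,i=8
  ##..#|#  b25=1 t=0,i=16
  ##...|#  b24=1 t=0,i=4
  #.###|#  b23=1 t=0,i=12
  #.##.|#  b22=1 t=1,i=6
  #.#.#|#  b21=1 t=1,i=9
  #.#..|.  b20=0 t=0,i=23
  #..##|.  b19=0 t=0,i=1
  #..#.|.  b18=0 t=0,i=17
  #...#|#  b17=1 t=3,i=11
  #....|.  b16=0 t=0,i=5
  .####|.  b15=0 t=0,i=13
  .###.|.  b14=0 t=4,i=2
  .##.#|.  b13=0 t=1,i=4
  .##..|#  b12=1 t=0,i=3
  .#.##|#  b11=1 t=0,i=11
  .#.#.|#  b10=1 t=0,i=22
  .#..#|.  b9=0 t=0,i=0
  .#...|#  b8=1 t=1,i=23
  ..###|#  b7=1 t=2,i=9
  ..##.|.  b6=0 t=0,i=2
  ..#.#|.  b5=0 t=0,i=10
  ..#..|.  b4=0 t=0,i=18
  ...##|#  b3=1 t=1,i=2
  ...#.|#  b2=1 t=0,i=9
  ....#|.  b1=0 t=0,i=8
  .....|#  b0=1 t=0,i=6
  bits 00011011111000100001110110001101 = 467803533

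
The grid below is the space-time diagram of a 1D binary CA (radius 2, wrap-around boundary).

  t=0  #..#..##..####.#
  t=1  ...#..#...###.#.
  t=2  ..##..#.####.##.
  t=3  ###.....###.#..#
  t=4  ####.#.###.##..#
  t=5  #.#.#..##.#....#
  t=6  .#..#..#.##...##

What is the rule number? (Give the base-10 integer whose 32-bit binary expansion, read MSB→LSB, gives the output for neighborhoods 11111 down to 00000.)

  nb #####: next=.  (t=4,i=1, bit31=0)
  nb ####.: next=#  (t=0,i=12, bit30=1)
  nb ###.#: next=.  (t=0,i=13, bit29=0)
  nb ###..: next=#  (t=3,i=2, bit28=1)
  nb ##.##: next=#  (t=0,i=14, bit27=1)
  nb ##.#.: next=#  (t=1,i=13, bit26=1)
  nb ##..#: next=.  (t=0,i=1, bit25=0)
  nb ##...: next=#  (t=2,i=15, bit24=1)
  nb #.###: next=#  (t=2,i=8, bit23=1)
  nb #.##.: next=.  (t=0,i=15, bit22=0)
  nb #.#.#: next=.  (t=4,i=5, bit21=0)
  nb #.#..: next=#  (t=1,i=14, bit20=1)
  nb #..##: next=.  (t=0,i=5, bit19=0)
  nb #..#.: next=.  (t=0,i=2, bit18=0)
  nb #...#: next=#  (t=1,i=8, bit17=1)
  nb #....: next=.  (t=1,i=0, bit16=0)
  nb .####: next=#  (t=0,i=11, bit15=1)
  nb .###.: next=#  (t=1,i=11, bit14=1)
  nb .##.#: next=.  (t=5,i=0, bit13=0)
  nb .##..: next=.  (t=0,i=0, bit12=0)
  nb .#.##: next=.  (t=2,i=7, bit11=0)
  nb .#.#.: next=.  (t=5,i=3, bit10=0)
  nb .#..#: next=.  (t=0,i=4, bit9=0)
  nb .#...: next=.  (t=1,i=7, bit8=0)
  nb ..###: next=#  (t=0,i=10, bit7=1)
  nb ..##.: next=#  (t=0,i=6, bit6=1)
  nb ..#.#: next=.  (t=2,i=6, bit5=0)
  nb ..#..: next=#  (t=0,i=3, bit4=1)
  nb ...##: next=#  (t=1,i=9, bit3=1)
  nb ...#.: next=#  (t=1,i=2, bit2=1)
  nb ....#: next=.  (t=1,i=1, bit1=0)
  nb .....: next=#  (t=3,i=5, bit0=1)
  bits 01011101100100101100000011011101 = 1569898717

1569898717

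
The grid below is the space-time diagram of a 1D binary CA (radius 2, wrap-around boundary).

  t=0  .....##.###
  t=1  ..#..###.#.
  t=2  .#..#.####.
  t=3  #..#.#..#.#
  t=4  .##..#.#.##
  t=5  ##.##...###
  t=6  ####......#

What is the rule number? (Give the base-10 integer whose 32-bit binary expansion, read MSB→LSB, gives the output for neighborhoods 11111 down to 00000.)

  nb #####: next=#  (t=5,i=10, bit31=1)
  nb ####.: next=#  (t=2,i=8, bit30=1)
  nb ###.#: next=#  (t=1,i=7, bit29=1)
  nb ###..: next=.  (t=0,i=10, bit28=0)
  nb ##.##: next=#  (t=0,i=7, bit27=1)
  nb ##.#.: next=#  (t=1,i=8, bit26=1)
  nb ##..#: next=#  (t=2,i=10, bit25=1)
  nb ##...: next=.  (t=0,i=0, bit24=0)
  nb #.###: next=.  (t=0,i=8, bit23=0)
  nb #.##.: next=#  (t=3,i=10, bit22=1)
  nb #.#.#: next=.  (t=4,i=7, bit21=0)
  nb #.#..: next=#  (t=1,i=9, bit20=1)
  nb #..##: next=#  (t=1,i=4, bit19=1)
  nb #..#.: next=#  (t=2,i=0, bit18=1)
  nb #...#: next=.  (t=1,i=0, bit17=0)
  nb #....: next=.  (t=0,i=1, bit16=0)
  nb .####: next=.  (t=2,i=7, bit15=0)
  nb .###.: next=#  (t=0,i=9, bit14=1)
  nb .##.#: next=#  (t=0,i=6, bit13=1)
  nb .##..: next=.  (t=3,i=0, bit12=0)
  nb .#.##: next=#  (t=2,i=5, bit11=1)
  nb .#.#.: next=.  (t=3,i=4, bit10=0)
  nb .#..#: next=.  (t=1,i=3, bit9=0)
  nb .#...: next=.  (t=1,i=10, bit8=0)
  nb ..###: next=.  (t=1,i=5, bit7=0)
  nb ..##.: next=#  (t=0,i=5, bit6=1)
  nb ..#.#: next=.  (t=2,i=4, bit5=0)
  nb ..#..: next=.  (t=1,i=2, bit4=0)
  nb ...##: next=.  (t=0,i=4, bit3=0)
  nb ...#.: next=#  (t=1,i=1, bit2=1)
  nb ....#: next=.  (t=0,i=3, bit1=0)
  nb .....: next=#  (t=0,i=2, bit0=1)
  bits 11101110010111000110100001000101 = 3999033413

3999033413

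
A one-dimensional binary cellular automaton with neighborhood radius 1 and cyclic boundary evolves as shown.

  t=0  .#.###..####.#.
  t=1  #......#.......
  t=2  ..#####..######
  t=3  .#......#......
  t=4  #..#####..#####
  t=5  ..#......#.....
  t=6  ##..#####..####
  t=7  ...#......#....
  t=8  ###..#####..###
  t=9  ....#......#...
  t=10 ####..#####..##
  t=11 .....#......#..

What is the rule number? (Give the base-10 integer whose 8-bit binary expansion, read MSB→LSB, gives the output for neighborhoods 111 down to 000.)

3

  ### -> .   bit 7 = 0  t=0,i=4
  ##. -> .   bit 6 = 0  t=0,i=5
  #.# -> .   bit 5 = 0  t=0,i=2
  #.. -> .   bit 4 = 0  t=0,i=6
  .## -> .   bit 3 = 0  t=0,i=3
  .#. -> .   bit 2 = 0  t=0,i=1
  ..# -> #   bit 1 = 1  t=0,i=0
  ... -> #   bit 0 = 1  t=1,i=2
  bits 00000011 = 3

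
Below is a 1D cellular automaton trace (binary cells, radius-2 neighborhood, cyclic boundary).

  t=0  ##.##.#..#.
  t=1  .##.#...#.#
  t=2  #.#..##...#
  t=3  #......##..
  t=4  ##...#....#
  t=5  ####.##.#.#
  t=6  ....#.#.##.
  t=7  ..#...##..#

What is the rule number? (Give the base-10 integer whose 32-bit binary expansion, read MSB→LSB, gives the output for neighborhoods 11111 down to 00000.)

  nb #####: next=.  (t=5,i=1, bit31=0)
  nb ####.: next=.  (t=5,i=2, bit30=0)
  nb ###.#: next=.  (t=5,i=3, bit29=0)
  nb ###..: next=#  (t=4,i=1, bit28=1)
  nb ##.##: next=#  (t=0,i=2, bit27=1)
  nb ##.#.: next=.  (t=0,i=5, bit26=0)
  nb ##..#: next=.  (t=3,i=9, bit25=0)
  nb ##...: next=#  (t=2,i=7, bit24=1)
  nb #.###: next=.  (t=5,i=10, bit23=0)
  nb #.##.: next=.  (t=0,i=0, bit22=0)
  nb #.#.#: next=#  (t=1,i=10, bit21=1)
  nb #.#..: next=.  (t=0,i=6, bit20=0)
  nb #..##: next=.  (t=2,i=4, bit19=0)
  nb #..#.: next=#  (t=0,i=8, bit18=1)
  nb #...#: next=#  (t=1,i=6, bit17=1)
  nb #....: next=.  (t=3,i=2, bit16=0)
  nb .####: next=.  (t=5,i=0, bit15=0)
  nb .###.: next=#  (t=4,i=0, bit14=1)
  nb .##.#: next=#  (t=0,i=1, bit13=1)
  nb .##..: next=.  (t=2,i=6, bit12=0)
  nb .#.##: next=#  (t=0,i=10, bit11=1)
  nb .#.#.: next=.  (t=1,i=9, bit10=0)
  nb .#..#: next=.  (t=0,i=7, bit9=0)
  nb .#...: next=#  (t=1,i=5, bit8=1)
  nb ..###: next=#  (t=4,i=10, bit7=1)
  nb ..##.: next=.  (t=2,i=5, bit6=0)
  nb ..#.#: next=.  (t=0,i=9, bit5=0)
  nb ..#..: next=#  (t=3,i=0, bit4=1)
  nb ...##: next=.  (t=2,i=9, bit3=0)
  nb ...#.: next=.  (t=1,i=7, bit2=0)
  nb ....#: next=#  (t=3,i=5, bit1=1)
  nb .....: next=.  (t=3,i=3, bit0=0)
  bits 00011001001001100110100110010010 = 421947794

421947794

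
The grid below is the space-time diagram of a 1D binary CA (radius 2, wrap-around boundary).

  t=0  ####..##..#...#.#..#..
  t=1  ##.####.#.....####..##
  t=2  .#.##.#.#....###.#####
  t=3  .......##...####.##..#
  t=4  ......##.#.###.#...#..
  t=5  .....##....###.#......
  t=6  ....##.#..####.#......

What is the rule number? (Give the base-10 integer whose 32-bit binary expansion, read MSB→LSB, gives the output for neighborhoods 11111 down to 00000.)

865650408

  nb #####: next=.  (t=2,i=19, bit31=0)
  nb ####.: next=.  (t=0,i=2, bit30=0)
  nb ###.#: next=#  (t=1,i=1, bit29=1)
  nb ###..: next=#  (t=0,i=3, bit28=1)
  nb ##.##: next=.  (t=1,i=2, bit27=0)
  nb ##.#.: next=.  (t=1,i=7, bit26=0)
  nb ##..#: next=#  (t=0,i=4, bit25=1)
  nb ##...: next=#  (t=3,i=9, bit24=1)
  nb #.###: next=#  (t=1,i=3, bit23=1)
  nb #.##.: next=.  (t=2,i=3, bit22=0)
  nb #.#.#: next=.  (t=2,i=1, bit21=0)
  nb #.#..: next=#  (t=0,i=16, bit20=1)
  nb #..##: next=#  (t=0,i=5, bit19=1)
  nb #..#.: next=.  (t=0,i=9, bit18=0)
  nb #...#: next=.  (t=0,i=12, bit17=0)
  nb #....: next=.  (t=1,i=10, bit16=0)
  nb .####: next=#  (t=0,i=1, bit15=1)
  nb .###.: next=#  (t=2,i=14, bit14=1)
  nb .##.#: next=.  (t=2,i=4, bit13=0)
  nb .##..: next=.  (t=0,i=7, bit12=0)
  nb .#.##: next=.  (t=2,i=2, bit11=0)
  nb .#.#.: next=#  (t=0,i=15, bit10=1)
  nb .#..#: next=#  (t=0,i=17, bit9=1)
  nb .#...: next=.  (t=0,i=11, bit8=0)
  nb ..###: next=#  (t=0,i=0, bit7=1)
  nb ..##.: next=#  (t=0,i=6, bit6=1)
  nb ..#.#: next=#  (t=0,i=14, bit5=1)
  nb ..#..: next=.  (t=0,i=10, bit4=0)
  nb ...##: next=#  (t=1,i=13, bit3=1)
  nb ...#.: next=.  (t=0,i=13, bit2=0)
  nb ....#: next=.  (t=1,i=12, bit1=0)
  nb .....: next=.  (t=1,i=11, bit0=0)
  bits 00110011100110001100011011101000 = 865650408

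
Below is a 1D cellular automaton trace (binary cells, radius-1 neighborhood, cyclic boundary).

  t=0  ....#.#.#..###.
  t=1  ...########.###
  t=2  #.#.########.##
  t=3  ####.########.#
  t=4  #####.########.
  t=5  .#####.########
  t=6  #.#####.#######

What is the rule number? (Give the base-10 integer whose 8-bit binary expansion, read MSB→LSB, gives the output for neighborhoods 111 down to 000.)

  [7] ### => #  t=0,i=12
  [6] ##. => #  t=0,i=13
  [5] #.# => #  t=0,i=5
  [4] #.. => #  t=0,i=9
  [3] .## => .  t=0,i=11
  [2] .#. => #  t=0,i=4
  [1] ..# => #  t=0,i=3
  [0] ... => .  t=0,i=0
  bits 11110110 = 246

246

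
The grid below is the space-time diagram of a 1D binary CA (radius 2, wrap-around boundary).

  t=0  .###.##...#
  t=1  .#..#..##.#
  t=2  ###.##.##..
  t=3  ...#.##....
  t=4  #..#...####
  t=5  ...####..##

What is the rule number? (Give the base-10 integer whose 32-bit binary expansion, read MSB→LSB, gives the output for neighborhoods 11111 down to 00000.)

  ##### -> #   bit 31 = 1  t=4,i=9
  ####. -> #   bit 30 = 1  t=4,i=10
  ###.# -> .   bit 29 = 0  t=0,i=3
  ###.. -> .   bit 28 = 0  t=4,i=0
  ##.## -> #   bit 27 = 1  t=0,i=4
  ##.#. -> .   bit 26 = 0  t=1,i=9
  ##..# -> .   bit 25 = 0  t=2,i=9
  ##... -> #   bit 24 = 1  t=0,i=7
  #.### -> #   bit 23 = 1  t=0,i=1
  #.##. -> .   bit 22 = 0  t=0,i=5
  #.#.# -> .   bit 21 = 0  t=1,i=10
  #.#.. -> #   bit 20 = 1  t=1,i=1
  #..## -> .   bit 19 = 0  t=1,i=6
  #..#. -> .   bit 18 = 0  t=1,i=3
  #...# -> #   bit 17 = 1  t=0,i=8
  #.... -> #   bit 16 = 1  t=3,i=8
  .#### -> .   bit 15 = 0  t=4,i=8
  .###. -> .   bit 14 = 0  t=0,i=2
  .##.# -> #   bit 13 = 1  t=1,i=8
  .##.. -> .   bit 12 = 0  t=0,i=6
  .#.## -> .   bit 11 = 0  t=0,i=0
  .#.#. -> #   bit 10 = 1  t=1,i=0
  .#..# -> #   bit 9 = 1  t=1,i=2
  .#... -> #   bit 8 = 1  t=4,i=4
  ..### -> .   bit 7 = 0  t=2,i=0
  ..##. -> #   bit 6 = 1  t=1,i=7
  ..#.# -> #   bit 5 = 1  t=0,i=10
  ..#.. -> #   bit 4 = 1  t=1,i=4
  ...## -> #   bit 3 = 1  t=4,i=6
  ...#. -> .   bit 2 = 0  t=0,i=9
  ....# -> .   bit 1 = 0  t=3,i=1
  ..... -> #   bit 0 = 1  t=3,i=0
  bits 11001001100100110010011101111001 = 3381864313

3381864313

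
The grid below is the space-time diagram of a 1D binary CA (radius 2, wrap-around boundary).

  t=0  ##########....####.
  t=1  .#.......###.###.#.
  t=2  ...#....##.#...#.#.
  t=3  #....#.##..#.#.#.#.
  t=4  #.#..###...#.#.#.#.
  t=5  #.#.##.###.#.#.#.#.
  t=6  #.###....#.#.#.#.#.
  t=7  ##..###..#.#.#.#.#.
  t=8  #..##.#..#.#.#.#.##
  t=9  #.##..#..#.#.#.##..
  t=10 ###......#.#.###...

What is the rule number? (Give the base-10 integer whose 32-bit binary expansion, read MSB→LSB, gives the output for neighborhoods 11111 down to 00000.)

830179560

  nb #####: next=.  (t=0,i=2, bit31=0)
  nb ####.: next=.  (t=0,i=8, bit30=0)
  nb ###.#: next=#  (t=0,i=17, bit29=1)
  nb ###..: next=#  (t=0,i=9, bit28=1)
  nb ##.##: next=.  (t=0,i=18, bit27=0)
  nb ##.#.: next=.  (t=1,i=16, bit26=0)
  nb ##..#: next=.  (t=3,i=9, bit25=0)
  nb ##...: next=#  (t=0,i=10, bit24=1)
  nb #.###: next=.  (t=0,i=0, bit23=0)
  nb #.##.: next=#  (t=3,i=7, bit22=1)
  nb #.#.#: next=#  (t=3,i=13, bit21=1)
  nb #.#..: next=#  (t=1,i=17, bit20=1)
  nb #..##: next=#  (t=4,i=4, bit19=1)
  nb #..#.: next=.  (t=1,i=0, bit18=0)
  nb #...#: next=#  (t=2,i=13, bit17=1)
  nb #....: next=#  (t=0,i=11, bit16=1)
  nb .####: next=#  (t=0,i=1, bit15=1)
  nb .###.: next=.  (t=1,i=10, bit14=0)
  nb .##.#: next=.  (t=2,i=9, bit13=0)
  nb .##..: next=.  (t=3,i=8, bit12=0)
  nb .#.##: next=#  (t=3,i=6, bit11=1)
  nb .#.#.: next=.  (t=2,i=16, bit10=0)
  nb .#..#: next=.  (t=1,i=18, bit9=0)
  nb .#...: next=.  (t=1,i=2, bit8=0)
  nb ..###: next=#  (t=0,i=14, bit7=1)
  nb ..##.: next=#  (t=2,i=8, bit6=1)
  nb ..#.#: next=#  (t=2,i=15, bit5=1)
  nb ..#..: next=.  (t=1,i=1, bit4=0)
  nb ...##: next=#  (t=0,i=13, bit3=1)
  nb ...#.: next=.  (t=2,i=2, bit2=0)
  nb ....#: next=.  (t=0,i=12, bit1=0)
  nb .....: next=.  (t=1,i=4, bit0=0)
  bits 00110001011110111000100011101000 = 830179560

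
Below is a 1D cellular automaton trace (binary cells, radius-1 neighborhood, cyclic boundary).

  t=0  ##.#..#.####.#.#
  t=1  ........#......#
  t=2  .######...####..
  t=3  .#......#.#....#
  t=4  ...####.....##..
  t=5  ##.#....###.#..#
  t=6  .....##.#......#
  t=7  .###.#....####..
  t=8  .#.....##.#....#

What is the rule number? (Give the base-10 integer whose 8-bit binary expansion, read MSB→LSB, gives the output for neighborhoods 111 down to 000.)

9

  ### -> .   bit 7 = 0  t=0,i=0
  ##. -> .   bit 6 = 0  t=0,i=1
  #.# -> .   bit 5 = 0  t=0,i=2
  #.. -> .   bit 4 = 0  t=0,i=4
  .## -> #   bit 3 = 1  t=0,i=8
  .#. -> .   bit 2 = 0  t=0,i=3
  ..# -> .   bit 1 = 0  t=0,i=5
  ... -> #   bit 0 = 1  t=1,i=1
  bits 00001001 = 9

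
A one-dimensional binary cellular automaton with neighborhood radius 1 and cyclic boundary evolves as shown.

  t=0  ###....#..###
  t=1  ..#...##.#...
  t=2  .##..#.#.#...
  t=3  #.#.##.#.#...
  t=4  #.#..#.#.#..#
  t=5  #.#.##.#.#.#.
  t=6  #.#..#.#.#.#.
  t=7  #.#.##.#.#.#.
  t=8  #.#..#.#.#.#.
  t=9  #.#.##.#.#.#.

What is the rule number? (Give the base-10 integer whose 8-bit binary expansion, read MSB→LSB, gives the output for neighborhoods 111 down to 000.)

70

  ### -> .   bit 7 = 0  t=0,i=0
  ##. -> #   bit 6 = 1  t=0,i=2
  #.# -> .   bit 5 = 0  t=1,i=8
  #.. -> .   bit 4 = 0  t=0,i=3
  .## -> .   bit 3 = 0  t=0,i=10
  .#. -> #   bit 2 = 1  t=0,i=7
  ..# -> #   bit 1 = 1  t=0,i=6
  ... -> .   bit 0 = 0  t=0,i=4
  bits 01000110 = 70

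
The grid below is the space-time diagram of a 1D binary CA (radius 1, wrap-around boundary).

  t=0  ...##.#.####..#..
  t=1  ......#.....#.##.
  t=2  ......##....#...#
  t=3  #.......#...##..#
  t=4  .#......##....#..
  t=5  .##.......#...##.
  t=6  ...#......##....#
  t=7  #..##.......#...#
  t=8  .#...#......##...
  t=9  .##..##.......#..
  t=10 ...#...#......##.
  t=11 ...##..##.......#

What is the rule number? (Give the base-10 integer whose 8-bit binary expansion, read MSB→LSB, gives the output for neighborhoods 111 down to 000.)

  nb ###: next=.  (t=0,i=9, bit7=0)
  nb ##.: next=.  (t=0,i=4, bit6=0)
  nb #.#: next=.  (t=0,i=5, bit5=0)
  nb #..: next=#  (t=0,i=12, bit4=1)
  nb .##: next=.  (t=0,i=3, bit3=0)
  nb .#.: next=#  (t=0,i=6, bit2=1)
  nb ..#: next=.  (t=0,i=2, bit1=0)
  nb ...: next=.  (t=0,i=0, bit0=0)
  bits 00010100 = 20

20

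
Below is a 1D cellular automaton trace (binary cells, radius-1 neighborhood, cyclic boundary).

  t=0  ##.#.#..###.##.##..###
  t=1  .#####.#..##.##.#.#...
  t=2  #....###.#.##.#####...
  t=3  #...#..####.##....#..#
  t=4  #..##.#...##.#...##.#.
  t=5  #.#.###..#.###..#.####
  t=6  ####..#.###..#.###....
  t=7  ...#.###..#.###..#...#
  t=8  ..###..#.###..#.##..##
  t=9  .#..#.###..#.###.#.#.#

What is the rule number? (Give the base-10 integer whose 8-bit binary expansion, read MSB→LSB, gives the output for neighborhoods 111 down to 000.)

102

  [7] ### => .  t=0,i=0
  [6] ##. => #  t=0,i=1
  [5] #.# => #  t=0,i=2
  [4] #.. => .  t=0,i=6
  [3] .## => .  t=0,i=8
  [2] .#. => #  t=0,i=3
  [1] ..# => #  t=0,i=7
  [0] ... => .  t=1,i=20
  bits 01100110 = 102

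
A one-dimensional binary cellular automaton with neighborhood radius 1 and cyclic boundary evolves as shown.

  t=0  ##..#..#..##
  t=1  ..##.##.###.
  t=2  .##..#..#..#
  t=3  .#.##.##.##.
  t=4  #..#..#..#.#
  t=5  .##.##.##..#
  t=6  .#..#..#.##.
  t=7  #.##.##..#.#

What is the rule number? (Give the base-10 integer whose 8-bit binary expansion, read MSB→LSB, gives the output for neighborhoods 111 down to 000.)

  [7] ### => .  t=0,i=0
  [6] ##. => .  t=0,i=1
  [5] #.# => .  t=1,i=4
  [4] #.. => #  t=0,i=2
  [3] .## => #  t=0,i=10
  [2] .#. => .  t=0,i=4
  [1] ..# => #  t=0,i=3
  [0] ... => .  t=1,i=0
  bits 00011010 = 26

26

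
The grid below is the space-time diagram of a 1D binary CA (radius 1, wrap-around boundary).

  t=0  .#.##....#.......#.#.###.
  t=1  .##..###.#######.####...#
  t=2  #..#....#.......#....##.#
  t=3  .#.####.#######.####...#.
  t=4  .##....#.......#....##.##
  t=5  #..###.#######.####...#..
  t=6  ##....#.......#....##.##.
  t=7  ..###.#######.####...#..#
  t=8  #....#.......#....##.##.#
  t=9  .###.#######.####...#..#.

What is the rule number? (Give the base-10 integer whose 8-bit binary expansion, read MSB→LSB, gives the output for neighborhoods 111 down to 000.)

  ### -> .   bit 7 = 0  t=0,i=22
  ##. -> .   bit 6 = 0  t=0,i=4
  #.# -> #   bit 5 = 1  t=0,i=2
  #.. -> #   bit 4 = 1  t=0,i=5
  .## -> .   bit 3 = 0  t=0,i=3
  .#. -> #   bit 2 = 1  t=0,i=1
  ..# -> .   bit 1 = 0  t=0,i=0
  ... -> #   bit 0 = 1  t=0,i=6
  bits 00110101 = 53

53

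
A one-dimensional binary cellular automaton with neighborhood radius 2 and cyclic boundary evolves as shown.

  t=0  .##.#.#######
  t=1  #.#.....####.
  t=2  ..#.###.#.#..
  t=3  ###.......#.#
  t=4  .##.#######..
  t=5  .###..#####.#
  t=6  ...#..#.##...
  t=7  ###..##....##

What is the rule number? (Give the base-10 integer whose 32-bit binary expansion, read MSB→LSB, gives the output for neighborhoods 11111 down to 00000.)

  nb #####: next=#  (t=0,i=8, bit31=1)
  nb ####.: next=#  (t=0,i=11, bit30=1)
  nb ###.#: next=.  (t=0,i=12, bit29=0)
  nb ###..: next=#  (t=3,i=2, bit28=1)
  nb ##.##: next=#  (t=0,i=0, bit27=1)
  nb ##.#.: next=.  (t=0,i=3, bit26=0)
  nb ##..#: next=.  (t=5,i=4, bit25=0)
  nb ##...: next=.  (t=3,i=3, bit24=0)
  nb #.###: next=.  (t=0,i=6, bit23=0)
  nb #.##.: next=.  (t=0,i=1, bit22=0)
  nb #.#.#: next=.  (t=0,i=4, bit21=0)
  nb #.#..: next=#  (t=1,i=2, bit20=1)
  nb #..##: next=.  (t=5,i=5, bit19=0)
  nb #..#.: next=#  (t=6,i=5, bit18=1)
  nb #...#: next=#  (t=4,i=12, bit17=1)
  nb #....: next=#  (t=1,i=4, bit16=1)
  nb .####: next=.  (t=0,i=7, bit15=0)
  nb .###.: next=.  (t=2,i=5, bit14=0)
  nb .##.#: next=#  (t=0,i=2, bit13=1)
  nb .##..: next=.  (t=6,i=9, bit12=0)
  nb .#.##: next=.  (t=0,i=5, bit11=0)
  nb .#.#.: next=.  (t=1,i=1, bit10=0)
  nb .#..#: next=.  (t=6,i=4, bit9=0)
  nb .#...: next=.  (t=1,i=3, bit8=0)
  nb ..###: next=#  (t=1,i=8, bit7=1)
  nb ..##.: next=#  (t=4,i=1, bit6=1)
  nb ..#.#: next=#  (t=2,i=2, bit5=1)
  nb ..#..: next=.  (t=6,i=3, bit4=0)
  nb ...##: next=.  (t=1,i=7, bit3=0)
  nb ...#.: next=#  (t=2,i=1, bit2=1)
  nb ....#: next=#  (t=1,i=6, bit1=1)
  nb .....: next=#  (t=1,i=5, bit0=1)
  bits 11011000000101110010000011100111 = 3625394407

3625394407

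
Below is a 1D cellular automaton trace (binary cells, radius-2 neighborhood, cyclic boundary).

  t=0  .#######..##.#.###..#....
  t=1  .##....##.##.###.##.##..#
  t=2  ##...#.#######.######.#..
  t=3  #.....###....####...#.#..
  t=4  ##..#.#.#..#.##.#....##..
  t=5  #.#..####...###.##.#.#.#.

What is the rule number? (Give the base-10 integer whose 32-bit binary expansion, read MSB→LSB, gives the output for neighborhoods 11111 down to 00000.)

  #####|.  b31=0 t=0,i=3
  ####.|.  b30=0 t=0,i=6
  ###.#|#  b29=1 t=1,i=15
  ###..|#  b28=1 t=0,i=7
  ##.##|#  b27=1 t=1,i=9
  ##.#.|.  b26=0 t=0,i=12
  ##..#|#  b25=1 t=0,i=8
  ##...|.  b24=0 t=1,i=3
  #.###|#  b23=1 t=0,i=15
  #.##.|#  b22=1 t=1,i=1
  #.#.#|#  b21=1 t=0,i=13
  #.#..|#  b20=1 t=2,i=22
  #..##|.  b19=0 t=0,i=9
  #..#.|.  b18=0 t=0,i=19
  #...#|.  b17=0 t=2,i=3
  #....|.  b16=0 t=0,i=22
  .####|#  b15=1 t=0,i=2
  .###.|.  b14=0 t=0,i=16
  .##.#|#  b13=1 t=0,i=11
  .##..|.  b12=0 t=1,i=2
  .#.##|#  b11=1 t=0,i=14
  .#.#.|#  b10=1 t=3,i=21
  .#..#|.  b9=0 t=2,i=23
  .#...|#  b8=1 t=0,i=21
  ..###|#  b7=1 t=0,i=1
  ..##.|#  b6=1 t=0,i=10
  ..#.#|.  b5=0 t=1,i=24
  ..#..|#  b4=1 t=0,i=20
  ...##|.  b3=0 t=0,i=0
  ...#.|.  b2=0 t=2,i=4
  ....#|#  b1=1 t=0,i=24
  .....|.  b0=0 t=0,i=23
  bits 00111010111100001010110111010010 = 988851666

988851666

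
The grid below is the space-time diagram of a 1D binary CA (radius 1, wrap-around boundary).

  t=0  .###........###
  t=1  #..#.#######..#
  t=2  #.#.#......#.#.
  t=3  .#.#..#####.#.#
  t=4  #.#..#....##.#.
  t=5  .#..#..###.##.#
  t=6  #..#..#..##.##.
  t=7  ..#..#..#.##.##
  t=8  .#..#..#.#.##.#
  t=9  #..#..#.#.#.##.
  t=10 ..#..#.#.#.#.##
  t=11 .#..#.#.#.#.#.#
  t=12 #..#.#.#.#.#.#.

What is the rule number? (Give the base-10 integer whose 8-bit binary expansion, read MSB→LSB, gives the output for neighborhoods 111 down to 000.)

99

  ### -> .   bit 7 = 0  t=0,i=2
  ##. -> #   bit 6 = 1  t=0,i=3
  #.# -> #   bit 5 = 1  t=0,i=0
  #.. -> .   bit 4 = 0  t=0,i=4
  .## -> .   bit 3 = 0  t=0,i=1
  .#. -> .   bit 2 = 0  t=1,i=3
  ..# -> #   bit 1 = 1  t=0,i=11
  ... -> #   bit 0 = 1  t=0,i=5
  bits 01100011 = 99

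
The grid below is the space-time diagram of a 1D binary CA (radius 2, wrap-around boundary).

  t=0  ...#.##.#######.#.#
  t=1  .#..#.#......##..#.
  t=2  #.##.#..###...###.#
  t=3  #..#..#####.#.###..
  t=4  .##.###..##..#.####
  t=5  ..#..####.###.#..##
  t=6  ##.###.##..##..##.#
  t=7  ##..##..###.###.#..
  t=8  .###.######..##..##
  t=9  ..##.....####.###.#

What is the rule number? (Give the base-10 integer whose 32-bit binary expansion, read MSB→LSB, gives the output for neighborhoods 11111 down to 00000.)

  ##### -> .   bit 31 = 0  t=0,i=10
  ####. -> #   bit 30 = 1  t=0,i=13
  ###.# -> #   bit 29 = 1  t=0,i=14
  ###.. -> #   bit 28 = 1  t=2,i=10
  ##.## -> .   bit 27 = 0  t=0,i=7
  ##.#. -> .   bit 26 = 0  t=0,i=15
  ##..# -> #   bit 25 = 1  t=1,i=15
  ##... -> .   bit 24 = 0  t=2,i=11
  #.### -> .   bit 23 = 0  t=0,i=8
  #.##. -> .   bit 22 = 0  t=0,i=5
  #.#.# -> .   bit 21 = 0  t=0,i=16
  #.#.. -> .   bit 20 = 0  t=0,i=18
  #..## -> #   bit 19 = 1  t=2,i=7
  #..#. -> #   bit 18 = 1  t=1,i=0
  #...# -> #   bit 17 = 1  t=0,i=1
  #.... -> #   bit 16 = 1  t=1,i=8
  .#### -> .   bit 15 = 0  t=0,i=9
  .###. -> #   bit 14 = 1  t=2,i=9
  .##.# -> #   bit 13 = 1  t=0,i=6
  .##.. -> #   bit 12 = 1  t=1,i=14
  .#.## -> #   bit 11 = 1  t=0,i=4
  .#.#. -> #   bit 10 = 1  t=0,i=17
  .#..# -> #   bit 9 = 1  t=1,i=2
  .#... -> .   bit 8 = 0  t=0,i=0
  ..### -> #   bit 7 = 1  t=2,i=8
  ..##. -> .   bit 6 = 0  t=1,i=13
  ..#.# -> .   bit 5 = 0  t=0,i=3
  ..#.. -> .   bit 4 = 0  t=1,i=1
  ...## -> .   bit 3 = 0  t=1,i=12
  ...#. -> .   bit 2 = 0  t=0,i=2
  ....# -> .   bit 1 = 0  t=1,i=11
  ..... -> #   bit 0 = 1  t=1,i=9
  bits 01110010000011110111111010000001 = 1913618049

1913618049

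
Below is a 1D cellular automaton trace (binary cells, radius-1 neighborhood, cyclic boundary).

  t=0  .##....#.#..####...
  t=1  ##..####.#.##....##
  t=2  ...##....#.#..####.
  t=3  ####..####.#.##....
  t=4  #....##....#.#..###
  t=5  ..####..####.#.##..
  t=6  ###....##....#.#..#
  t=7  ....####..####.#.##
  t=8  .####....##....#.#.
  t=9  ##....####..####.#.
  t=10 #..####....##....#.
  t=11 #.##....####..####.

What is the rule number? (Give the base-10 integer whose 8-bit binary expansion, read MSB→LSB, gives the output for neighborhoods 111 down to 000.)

  nb ###: next=.  (t=0,i=13, bit7=0)
  nb ##.: next=.  (t=0,i=2, bit6=0)
  nb #.#: next=.  (t=0,i=8, bit5=0)
  nb #..: next=.  (t=0,i=3, bit4=0)
  nb .##: next=#  (t=0,i=1, bit3=1)
  nb .#.: next=#  (t=0,i=7, bit2=1)
  nb ..#: next=#  (t=0,i=0, bit1=1)
  nb ...: next=#  (t=0,i=4, bit0=1)
  bits 00001111 = 15

15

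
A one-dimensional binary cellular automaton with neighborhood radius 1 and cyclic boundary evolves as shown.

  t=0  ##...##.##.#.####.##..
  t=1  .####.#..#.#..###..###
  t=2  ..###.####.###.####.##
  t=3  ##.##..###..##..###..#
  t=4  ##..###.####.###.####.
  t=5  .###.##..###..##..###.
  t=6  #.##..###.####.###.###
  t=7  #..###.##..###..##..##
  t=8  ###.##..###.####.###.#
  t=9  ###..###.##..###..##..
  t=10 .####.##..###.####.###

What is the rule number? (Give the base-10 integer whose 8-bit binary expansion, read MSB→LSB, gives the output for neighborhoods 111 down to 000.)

  ###|#  b7=1 t=0,i=14
  ##.|#  b6=1 t=0,i=1
  #.#|.  b5=0 t=0,i=7
  #..|#  b4=1 t=0,i=2
  .##|.  b3=0 t=0,i=0
  .#.|#  b2=1 t=0,i=11
  ..#|#  b1=1 t=0,i=4
  ...|#  b0=1 t=0,i=3
  bits 11010111 = 215

215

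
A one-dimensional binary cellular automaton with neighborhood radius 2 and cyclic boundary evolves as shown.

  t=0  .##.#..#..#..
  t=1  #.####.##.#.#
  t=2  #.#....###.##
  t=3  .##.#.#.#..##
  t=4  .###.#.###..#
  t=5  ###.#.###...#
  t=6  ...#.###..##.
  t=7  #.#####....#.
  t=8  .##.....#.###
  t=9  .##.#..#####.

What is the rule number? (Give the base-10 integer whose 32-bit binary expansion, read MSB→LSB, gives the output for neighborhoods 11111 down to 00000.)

  ##### -> .   bit 31 = 0  t=7,i=4
  ####. -> .   bit 30 = 0  t=1,i=4
  ###.# -> .   bit 29 = 0  t=1,i=5
  ###.. -> .   bit 28 = 0  t=4,i=9
  ##.## -> .   bit 27 = 0  t=1,i=1
  ##.#. -> #   bit 26 = 1  t=0,i=3
  ##..# -> .   bit 25 = 0  t=4,i=10
  ##... -> .   bit 24 = 0  t=5,i=9
  #.### -> #   bit 23 = 1  t=1,i=2
  #.##. -> #   bit 22 = 1  t=1,i=7
  #.#.# -> .   bit 21 = 0  t=1,i=10
  #.#.. -> #   bit 20 = 1  t=0,i=4
  #..## -> .   bit 19 = 0  t=3,i=10
  #..#. -> .   bit 18 = 0  t=0,i=6
  #...# -> #   bit 17 = 1  t=0,i=12
  #.... -> #   bit 16 = 1  t=2,i=4
  .#### -> .   bit 15 = 0  t=1,i=3
  .###. -> #   bit 14 = 1  t=2,i=8
  .##.# -> #   bit 13 = 1  t=0,i=2
  .##.. -> #   bit 12 = 1  t=6,i=11
  .#.## -> #   bit 11 = 1  t=1,i=11
  .#.#. -> #   bit 10 = 1  t=3,i=5
  .#..# -> #   bit 9 = 1  t=0,i=5
  .#... -> .   bit 8 = 0  t=0,i=11
  ..### -> .   bit 7 = 0  t=2,i=7
  ..##. -> .   bit 6 = 0  t=0,i=1
  ..#.# -> #   bit 5 = 1  t=4,i=12
  ..#.. -> #   bit 4 = 1  t=0,i=7
  ...## -> #   bit 3 = 1  t=0,i=0
  ...#. -> #   bit 2 = 1  t=6,i=2
  ....# -> .   bit 1 = 0  t=2,i=5
  ..... -> .   bit 0 = 0  t=8,i=5
  bits 00000100110100110111111000111100 = 80969276

80969276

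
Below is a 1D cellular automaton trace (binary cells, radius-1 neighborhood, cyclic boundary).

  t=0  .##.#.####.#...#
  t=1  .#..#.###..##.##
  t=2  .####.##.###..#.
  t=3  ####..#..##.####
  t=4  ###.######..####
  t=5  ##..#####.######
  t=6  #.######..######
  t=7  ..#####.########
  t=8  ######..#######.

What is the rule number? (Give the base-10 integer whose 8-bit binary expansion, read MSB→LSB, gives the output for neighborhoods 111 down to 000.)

158

  ###|#  b7=1 t=0,i=7
  ##.|.  b6=0 t=0,i=2
  #.#|.  b5=0 t=0,i=0
  #..|#  b4=1 t=0,i=12
  .##|#  b3=1 t=0,i=1
  .#.|#  b2=1 t=0,i=4
  ..#|#  b1=1 t=0,i=14
  ...|.  b0=0 t=0,i=13
  bits 10011110 = 158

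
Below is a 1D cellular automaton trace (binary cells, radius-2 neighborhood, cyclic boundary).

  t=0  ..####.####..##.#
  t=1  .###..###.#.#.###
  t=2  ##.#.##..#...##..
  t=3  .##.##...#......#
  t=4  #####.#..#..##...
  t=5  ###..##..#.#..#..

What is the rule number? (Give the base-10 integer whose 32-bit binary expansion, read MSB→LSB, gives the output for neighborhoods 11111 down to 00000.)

  #####|#  b31=1 t=4,i=2
  ####.|.  b30=0 t=0,i=4
  ###.#|.  b29=0 t=0,i=5
  ###..|#  b28=1 t=0,i=10
  ##.##|#  b27=1 t=0,i=6
  ##.#.|#  b26=1 t=0,i=15
  ##..#|.  b25=0 t=0,i=11
  ##...|#  b24=1 t=3,i=6
  #.###|#  b23=1 t=0,i=7
  #.##.|#  b22=1 t=2,i=5
  #.#.#|.  b21=0 t=1,i=10
  #.#..|#  b20=1 t=0,i=16
  #..##|#  b19=1 t=0,i=1
  #..#.|.  b18=0 t=2,i=8
  #...#|.  b17=0 t=2,i=11
  #....|.  b16=0 t=3,i=11
  .####|#  b15=1 t=0,i=3
  .###.|.  b14=0 t=1,i=2
  .##.#|#  b13=1 t=0,i=14
  .##..|.  b12=0 t=2,i=6
  .#.##|#  b11=1 t=1,i=13
  .#.#.|.  b10=0 t=1,i=11
  .#..#|.  b9=0 t=0,i=0
  .#...|.  b8=0 t=2,i=10
  ..###|#  b7=1 t=0,i=2
  ..##.|.  b6=0 t=0,i=13
  ..#.#|.  b5=0 t=3,i=16
  ..#..|#  b4=1 t=2,i=9
  ...##|.  b3=0 t=2,i=12
  ...#.|.  b2=0 t=3,i=8
  ....#|.  b1=0 t=3,i=14
  .....|#  b0=1 t=3,i=12
  bits 10011101110110001010100010010001 = 2648221841

2648221841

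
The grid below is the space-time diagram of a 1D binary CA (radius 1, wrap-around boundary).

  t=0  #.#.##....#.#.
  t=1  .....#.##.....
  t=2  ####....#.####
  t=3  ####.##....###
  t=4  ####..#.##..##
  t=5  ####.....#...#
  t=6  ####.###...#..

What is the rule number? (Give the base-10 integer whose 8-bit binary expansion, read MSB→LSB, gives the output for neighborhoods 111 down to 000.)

193

  nb ###: next=#  (t=2,i=0, bit7=1)
  nb ##.: next=#  (t=0,i=5, bit6=1)
  nb #.#: next=.  (t=0,i=1, bit5=0)
  nb #..: next=.  (t=0,i=6, bit4=0)
  nb .##: next=.  (t=0,i=4, bit3=0)
  nb .#.: next=.  (t=0,i=0, bit2=0)
  nb ..#: next=.  (t=0,i=9, bit1=0)
  nb ...: next=#  (t=0,i=7, bit0=1)
  bits 11000001 = 193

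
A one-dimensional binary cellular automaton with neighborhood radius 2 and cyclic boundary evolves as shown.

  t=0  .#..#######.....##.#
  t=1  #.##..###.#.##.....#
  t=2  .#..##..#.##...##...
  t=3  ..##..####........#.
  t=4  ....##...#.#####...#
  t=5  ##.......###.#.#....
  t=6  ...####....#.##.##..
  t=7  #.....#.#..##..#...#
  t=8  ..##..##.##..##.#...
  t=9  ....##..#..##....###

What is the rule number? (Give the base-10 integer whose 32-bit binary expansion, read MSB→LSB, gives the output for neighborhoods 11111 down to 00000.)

  #####|#  b31=1 t=0,i=6
  ####.|.  b30=0 t=0,i=9
  ###.#|#  b29=1 t=1,i=8
  ###..|#  b28=1 t=0,i=10
  ##.##|#  b27=1 t=1,i=1
  ##.#.|.  b26=0 t=0,i=18
  ##..#|#  b25=1 t=1,i=4
  ##...|.  b24=0 t=0,i=11
  #.###|#  b23=1 t=4,i=11
  #.##.|.  b22=0 t=1,i=2
  #.#.#|#  b21=1 t=0,i=19
  #.#..|.  b20=0 t=0,i=1
  #..##|#  b19=1 t=0,i=3
  #..#.|#  b18=1 t=2,i=7
  #...#|.  b17=0 t=2,i=13
  #....|#  b16=1 t=0,i=12
  .####|.  b15=0 t=0,i=5
  .###.|.  b14=0 t=1,i=7
  .##.#|.  b13=0 t=0,i=17
  .##..|.  b12=0 t=1,i=3
  .#.##|#  b11=1 t=1,i=11
  .#.#.|#  b10=1 t=0,i=0
  .#..#|#  b9=1 t=0,i=2
  .#...|#  b8=1 t=3,i=19
  ..###|.  b7=0 t=0,i=4
  ..##.|.  b6=0 t=0,i=16
  ..#.#|#  b5=1 t=2,i=8
  ..#..|.  b4=0 t=2,i=1
  ...##|.  b3=0 t=0,i=15
  ...#.|.  b2=0 t=2,i=0
  ....#|.  b1=0 t=0,i=14
  .....|#  b0=1 t=0,i=13
  bits 10111010101011010000111100100001 = 3131903777

3131903777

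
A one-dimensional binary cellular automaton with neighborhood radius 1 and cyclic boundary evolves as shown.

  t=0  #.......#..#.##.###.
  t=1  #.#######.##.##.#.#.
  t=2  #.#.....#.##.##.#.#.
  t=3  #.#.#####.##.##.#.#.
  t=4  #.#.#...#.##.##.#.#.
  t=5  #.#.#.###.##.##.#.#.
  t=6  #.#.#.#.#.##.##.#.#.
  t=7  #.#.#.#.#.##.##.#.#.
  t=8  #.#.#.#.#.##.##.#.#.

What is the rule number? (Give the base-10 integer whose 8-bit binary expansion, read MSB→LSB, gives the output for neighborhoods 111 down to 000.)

  [7] ### => .  t=0,i=17
  [6] ##. => #  t=0,i=14
  [5] #.# => .  t=0,i=12
  [4] #.. => .  t=0,i=1
  [3] .## => #  t=0,i=13
  [2] .#. => #  t=0,i=0
  [1] ..# => #  t=0,i=7
  [0] ... => #  t=0,i=2
  bits 01001111 = 79

79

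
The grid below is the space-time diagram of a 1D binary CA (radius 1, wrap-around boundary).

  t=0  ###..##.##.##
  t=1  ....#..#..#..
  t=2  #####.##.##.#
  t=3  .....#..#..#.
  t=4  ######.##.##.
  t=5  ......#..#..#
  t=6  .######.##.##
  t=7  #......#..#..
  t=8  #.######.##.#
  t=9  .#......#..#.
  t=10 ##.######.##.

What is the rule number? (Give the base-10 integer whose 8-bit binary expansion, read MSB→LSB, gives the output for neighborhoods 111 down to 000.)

  ### -> .   bit 7 = 0  t=0,i=0
  ##. -> .   bit 6 = 0  t=0,i=2
  #.# -> #   bit 5 = 1  t=0,i=7
  #.. -> .   bit 4 = 0  t=0,i=3
  .## -> .   bit 3 = 0  t=0,i=5
  .#. -> #   bit 2 = 1  t=1,i=4
  ..# -> #   bit 1 = 1  t=0,i=4
  ... -> #   bit 0 = 1  t=1,i=0
  bits 00100111 = 39

39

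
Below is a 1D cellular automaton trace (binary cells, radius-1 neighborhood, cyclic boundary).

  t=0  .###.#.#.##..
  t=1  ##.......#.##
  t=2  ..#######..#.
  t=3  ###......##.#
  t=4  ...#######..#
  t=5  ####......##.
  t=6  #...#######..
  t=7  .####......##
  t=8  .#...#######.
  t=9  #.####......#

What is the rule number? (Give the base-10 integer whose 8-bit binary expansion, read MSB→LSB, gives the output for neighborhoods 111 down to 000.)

27

  ###|.  b7=0 t=0,i=2
  ##.|.  b6=0 t=0,i=3
  #.#|.  b5=0 t=0,i=4
  #..|#  b4=1 t=0,i=11
  .##|#  b3=1 t=0,i=1
  .#.|.  b2=0 t=0,i=5
  ..#|#  b1=1 t=0,i=0
  ...|#  b0=1 t=0,i=12
  bits 00011011 = 27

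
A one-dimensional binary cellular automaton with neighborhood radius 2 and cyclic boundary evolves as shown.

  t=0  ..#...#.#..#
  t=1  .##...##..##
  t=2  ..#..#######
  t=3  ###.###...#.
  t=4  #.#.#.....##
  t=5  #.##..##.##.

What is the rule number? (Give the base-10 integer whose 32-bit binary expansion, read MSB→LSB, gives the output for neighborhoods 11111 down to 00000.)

1655553273

  #####|.  b31=0 t=2,i=7
  ####.|#  b30=1 t=2,i=10
  ###.#|#  b29=1 t=3,i=2
  ###..|.  b28=0 t=2,i=11
  ##.##|.  b27=0 t=1,i=0
  ##.#.|.  b26=0 t=4,i=1
  ##..#|#  b25=1 t=1,i=8
  ##...|.  b24=0 t=1,i=3
  #.###|#  b23=1 t=3,i=0
  #.##.|.  b22=0 t=1,i=1
  #.#.#|#  b21=1 t=4,i=2
  #.#..|.  b20=0 t=0,i=8
  #..##|#  b19=1 t=1,i=9
  #..#.|#  b18=1 t=0,i=1
  #...#|.  b17=0 t=0,i=4
  #....|#  b16=1 t=4,i=6
  .####|#  b15=1 t=2,i=6
  .###.|.  b14=0 t=3,i=1
  .##.#|#  b13=1 t=1,i=11
  .##..|#  b12=1 t=1,i=2
  .#.##|#  b11=1 t=3,i=11
  .#.#.|#  b10=1 t=0,i=7
  .#..#|.  b9=0 t=0,i=0
  .#...|.  b8=0 t=0,i=3
  ..###|#  b7=1 t=2,i=5
  ..##.|#  b6=1 t=1,i=6
  ..#.#|#  b5=1 t=0,i=6
  ..#..|#  b4=1 t=0,i=2
  ...##|#  b3=1 t=1,i=5
  ...#.|.  b2=0 t=0,i=5
  ....#|.  b1=0 t=4,i=8
  .....|#  b0=1 t=4,i=7
  bits 01100010101011011011110011111001 = 1655553273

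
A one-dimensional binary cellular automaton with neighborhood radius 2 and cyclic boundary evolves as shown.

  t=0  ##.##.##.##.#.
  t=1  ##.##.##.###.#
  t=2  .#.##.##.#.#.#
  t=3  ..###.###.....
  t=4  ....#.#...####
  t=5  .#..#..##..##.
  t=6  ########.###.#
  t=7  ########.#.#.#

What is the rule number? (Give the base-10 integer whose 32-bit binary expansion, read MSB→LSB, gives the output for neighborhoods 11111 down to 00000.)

  ##### -> #   bit 31 = 1  t=6,i=1
  ####. -> #   bit 30 = 1  t=4,i=12
  ###.# -> #   bit 29 = 1  t=1,i=1
  ###.. -> .   bit 28 = 0  t=3,i=8
  ##.## -> .   bit 27 = 0  t=0,i=2
  ##.#. -> #   bit 26 = 1  t=0,i=11
  ##..# -> #   bit 25 = 1  t=5,i=9
  ##... -> .   bit 24 = 0  t=3,i=9
  #.### -> #   bit 23 = 1  t=1,i=9
  #.##. -> #   bit 22 = 1  t=0,i=0
  #.#.# -> .   bit 21 = 0  t=0,i=12
  #.#.. -> .   bit 20 = 0  t=4,i=6
  #..## -> #   bit 19 = 1  t=5,i=6
  #..#. -> #   bit 18 = 1  t=5,i=0
  #...# -> #   bit 17 = 1  t=4,i=8
  #.... -> #   bit 16 = 1  t=3,i=10
  .#### -> #   bit 15 = 1  t=4,i=11
  .###. -> .   bit 14 = 0  t=1,i=0
  .##.# -> #   bit 13 = 1  t=0,i=1
  .##.. -> .   bit 12 = 0  t=5,i=8
  .#.## -> #   bit 11 = 1  t=0,i=13
  .#.#. -> .   bit 10 = 0  t=2,i=0
  .#..# -> #   bit 9 = 1  t=5,i=2
  .#... -> #   bit 8 = 1  t=4,i=7
  ..### -> .   bit 7 = 0  t=3,i=2
  ..##. -> #   bit 6 = 1  t=5,i=7
  ..#.# -> #   bit 5 = 1  t=4,i=4
  ..#.. -> #   bit 4 = 1  t=5,i=1
  ...## -> .   bit 3 = 0  t=3,i=1
  ...#. -> .   bit 2 = 0  t=4,i=3
  ....# -> .   bit 1 = 0  t=3,i=0
  ..... -> #   bit 0 = 1  t=3,i=11
  bits 11100110110011111010101101110001 = 3872369521

3872369521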